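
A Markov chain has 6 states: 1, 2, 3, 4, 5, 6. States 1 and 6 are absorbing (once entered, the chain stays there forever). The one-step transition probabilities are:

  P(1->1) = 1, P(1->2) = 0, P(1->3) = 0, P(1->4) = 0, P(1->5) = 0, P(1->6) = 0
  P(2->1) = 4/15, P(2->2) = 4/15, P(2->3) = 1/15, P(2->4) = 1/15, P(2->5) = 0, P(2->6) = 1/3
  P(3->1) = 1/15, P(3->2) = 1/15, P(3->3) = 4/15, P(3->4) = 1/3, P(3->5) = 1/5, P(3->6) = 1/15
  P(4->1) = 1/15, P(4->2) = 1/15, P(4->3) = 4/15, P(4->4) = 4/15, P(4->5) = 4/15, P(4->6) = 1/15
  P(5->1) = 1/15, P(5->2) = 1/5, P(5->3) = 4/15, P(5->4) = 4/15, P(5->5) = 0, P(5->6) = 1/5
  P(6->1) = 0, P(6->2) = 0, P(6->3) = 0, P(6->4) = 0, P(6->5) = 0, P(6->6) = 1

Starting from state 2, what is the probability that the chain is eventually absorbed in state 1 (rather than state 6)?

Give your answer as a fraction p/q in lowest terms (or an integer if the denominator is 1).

Answer: 4890/11077

Derivation:
Let a_i = P(absorbed in 1 | start in state i).
Boundary conditions: a_1 = 1, a_6 = 0.
For each transient state i, a_i = sum_j P(i->j) * a_j:
  a_2 = 4/15*a_1 + 4/15*a_2 + 1/15*a_3 + 1/15*a_4 + 0*a_5 + 1/3*a_6
  a_3 = 1/15*a_1 + 1/15*a_2 + 4/15*a_3 + 1/3*a_4 + 1/5*a_5 + 1/15*a_6
  a_4 = 1/15*a_1 + 1/15*a_2 + 4/15*a_3 + 4/15*a_4 + 4/15*a_5 + 1/15*a_6
  a_5 = 1/15*a_1 + 1/5*a_2 + 4/15*a_3 + 4/15*a_4 + 0*a_5 + 1/5*a_6

Substituting a_1 = 1 and a_6 = 0, rearrange to (I - Q) a = r where r[i] = P(i -> 1):
  [11/15, -1/15, -1/15, 0] . (a_2, a_3, a_4, a_5) = 4/15
  [-1/15, 11/15, -1/3, -1/5] . (a_2, a_3, a_4, a_5) = 1/15
  [-1/15, -4/15, 11/15, -4/15] . (a_2, a_3, a_4, a_5) = 1/15
  [-1/5, -4/15, -4/15, 1] . (a_2, a_3, a_4, a_5) = 1/15

Solving yields:
  a_2 = 4890/11077
  a_3 = 4757/11077
  a_4 = 4725/11077
  a_5 = 4245/11077

Starting state is 2, so the absorption probability is a_2 = 4890/11077.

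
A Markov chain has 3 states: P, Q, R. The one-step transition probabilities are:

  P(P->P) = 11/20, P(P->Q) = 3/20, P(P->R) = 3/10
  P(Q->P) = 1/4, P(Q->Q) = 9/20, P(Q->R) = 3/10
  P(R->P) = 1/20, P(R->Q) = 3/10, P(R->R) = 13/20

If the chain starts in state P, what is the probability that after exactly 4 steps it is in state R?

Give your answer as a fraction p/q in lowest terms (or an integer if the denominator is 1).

Answer: 36369/80000

Derivation:
Computing P^4 by repeated multiplication:
P^1 =
  P: [11/20, 3/20, 3/10]
  Q: [1/4, 9/20, 3/10]
  R: [1/20, 3/10, 13/20]
P^2 =
  P: [71/200, 6/25, 81/200]
  Q: [53/200, 33/100, 81/200]
  R: [27/200, 27/80, 211/400]
P^3 =
  P: [551/2000, 1131/4000, 1767/4000]
  Q: [497/2000, 1239/4000, 1767/4000]
  R: [37/200, 2643/8000, 3877/8000]
P^4 =
  P: [2443/10000, 24087/80000, 36369/80000]
  Q: [1181/5000, 4947/16000, 36369/80000]
  R: [8343/40000, 51489/160000, 75139/160000]

(P^4)[P -> R] = 36369/80000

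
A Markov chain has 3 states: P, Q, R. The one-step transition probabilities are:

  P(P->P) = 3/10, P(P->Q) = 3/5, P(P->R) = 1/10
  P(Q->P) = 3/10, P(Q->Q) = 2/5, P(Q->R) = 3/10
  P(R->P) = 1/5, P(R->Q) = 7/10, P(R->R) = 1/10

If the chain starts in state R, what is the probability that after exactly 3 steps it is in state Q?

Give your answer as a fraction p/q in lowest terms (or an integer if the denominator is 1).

Answer: 53/100

Derivation:
Computing P^3 by repeated multiplication:
P^1 =
  P: [3/10, 3/5, 1/10]
  Q: [3/10, 2/5, 3/10]
  R: [1/5, 7/10, 1/10]
P^2 =
  P: [29/100, 49/100, 11/50]
  Q: [27/100, 11/20, 9/50]
  R: [29/100, 47/100, 6/25]
P^3 =
  P: [139/500, 131/250, 99/500]
  Q: [141/500, 127/250, 21/100]
  R: [69/250, 53/100, 97/500]

(P^3)[R -> Q] = 53/100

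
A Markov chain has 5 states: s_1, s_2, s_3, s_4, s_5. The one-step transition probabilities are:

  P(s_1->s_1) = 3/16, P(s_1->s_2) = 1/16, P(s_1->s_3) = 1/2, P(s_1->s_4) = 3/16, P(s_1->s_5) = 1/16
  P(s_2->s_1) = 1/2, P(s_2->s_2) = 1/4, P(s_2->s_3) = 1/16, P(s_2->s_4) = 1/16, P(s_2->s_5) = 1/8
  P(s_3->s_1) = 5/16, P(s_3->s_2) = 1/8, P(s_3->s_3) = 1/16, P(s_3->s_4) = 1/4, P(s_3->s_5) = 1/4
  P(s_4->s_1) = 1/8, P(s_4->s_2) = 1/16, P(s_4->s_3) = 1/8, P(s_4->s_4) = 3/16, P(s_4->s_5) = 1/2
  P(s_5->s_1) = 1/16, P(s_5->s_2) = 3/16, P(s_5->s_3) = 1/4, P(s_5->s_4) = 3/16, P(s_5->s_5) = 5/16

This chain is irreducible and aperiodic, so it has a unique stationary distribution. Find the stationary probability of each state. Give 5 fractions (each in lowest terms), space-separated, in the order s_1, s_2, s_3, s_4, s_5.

The stationary distribution satisfies pi = pi * P, i.e.:
  pi_s_1 = 3/16*pi_s_1 + 1/2*pi_s_2 + 5/16*pi_s_3 + 1/8*pi_s_4 + 1/16*pi_s_5
  pi_s_2 = 1/16*pi_s_1 + 1/4*pi_s_2 + 1/8*pi_s_3 + 1/16*pi_s_4 + 3/16*pi_s_5
  pi_s_3 = 1/2*pi_s_1 + 1/16*pi_s_2 + 1/16*pi_s_3 + 1/8*pi_s_4 + 1/4*pi_s_5
  pi_s_4 = 3/16*pi_s_1 + 1/16*pi_s_2 + 1/4*pi_s_3 + 3/16*pi_s_4 + 3/16*pi_s_5
  pi_s_5 = 1/16*pi_s_1 + 1/8*pi_s_2 + 1/4*pi_s_3 + 1/2*pi_s_4 + 5/16*pi_s_5
with normalization: pi_s_1 + pi_s_2 + pi_s_3 + pi_s_4 + pi_s_5 = 1.

Using the first 4 balance equations plus normalization, the linear system A*pi = b is:
  [-13/16, 1/2, 5/16, 1/8, 1/16] . pi = 0
  [1/16, -3/4, 1/8, 1/16, 3/16] . pi = 0
  [1/2, 1/16, -15/16, 1/8, 1/4] . pi = 0
  [3/16, 1/16, 1/4, -13/16, 3/16] . pi = 0
  [1, 1, 1, 1, 1] . pi = 1

Solving yields:
  pi_s_1 = 13381/63006
  pi_s_2 = 4183/31503
  pi_s_3 = 6769/31503
  pi_s_4 = 5807/31503
  pi_s_5 = 5369/21002

Verification (pi * P):
  13381/63006*3/16 + 4183/31503*1/2 + 6769/31503*5/16 + 5807/31503*1/8 + 5369/21002*1/16 = 13381/63006 = pi_s_1  (ok)
  13381/63006*1/16 + 4183/31503*1/4 + 6769/31503*1/8 + 5807/31503*1/16 + 5369/21002*3/16 = 4183/31503 = pi_s_2  (ok)
  13381/63006*1/2 + 4183/31503*1/16 + 6769/31503*1/16 + 5807/31503*1/8 + 5369/21002*1/4 = 6769/31503 = pi_s_3  (ok)
  13381/63006*3/16 + 4183/31503*1/16 + 6769/31503*1/4 + 5807/31503*3/16 + 5369/21002*3/16 = 5807/31503 = pi_s_4  (ok)
  13381/63006*1/16 + 4183/31503*1/8 + 6769/31503*1/4 + 5807/31503*1/2 + 5369/21002*5/16 = 5369/21002 = pi_s_5  (ok)

Answer: 13381/63006 4183/31503 6769/31503 5807/31503 5369/21002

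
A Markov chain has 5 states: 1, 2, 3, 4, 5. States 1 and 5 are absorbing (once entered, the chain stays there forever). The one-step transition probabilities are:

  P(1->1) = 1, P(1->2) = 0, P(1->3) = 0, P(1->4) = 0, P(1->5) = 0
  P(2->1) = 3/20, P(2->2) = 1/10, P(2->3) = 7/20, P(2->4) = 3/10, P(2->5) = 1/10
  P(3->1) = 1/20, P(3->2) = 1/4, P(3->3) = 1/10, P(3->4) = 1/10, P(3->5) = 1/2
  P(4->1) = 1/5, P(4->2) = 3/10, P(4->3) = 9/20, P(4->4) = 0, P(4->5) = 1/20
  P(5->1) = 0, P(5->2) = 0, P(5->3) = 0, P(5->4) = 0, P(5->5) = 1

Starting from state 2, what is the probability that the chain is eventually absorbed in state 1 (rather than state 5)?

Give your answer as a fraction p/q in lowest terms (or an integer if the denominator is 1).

Let a_i = P(absorbed in 1 | start in state i).
Boundary conditions: a_1 = 1, a_5 = 0.
For each transient state i, a_i = sum_j P(i->j) * a_j:
  a_2 = 3/20*a_1 + 1/10*a_2 + 7/20*a_3 + 3/10*a_4 + 1/10*a_5
  a_3 = 1/20*a_1 + 1/4*a_2 + 1/10*a_3 + 1/10*a_4 + 1/2*a_5
  a_4 = 1/5*a_1 + 3/10*a_2 + 9/20*a_3 + 0*a_4 + 1/20*a_5

Substituting a_1 = 1 and a_5 = 0, rearrange to (I - Q) a = r where r[i] = P(i -> 1):
  [9/10, -7/20, -3/10] . (a_2, a_3, a_4) = 3/20
  [-1/4, 9/10, -1/10] . (a_2, a_3, a_4) = 1/20
  [-3/10, -9/20, 1] . (a_2, a_3, a_4) = 1/5

Solving yields:
  a_2 = 854/2227
  a_3 = 462/2227
  a_4 = 107/262

Starting state is 2, so the absorption probability is a_2 = 854/2227.

Answer: 854/2227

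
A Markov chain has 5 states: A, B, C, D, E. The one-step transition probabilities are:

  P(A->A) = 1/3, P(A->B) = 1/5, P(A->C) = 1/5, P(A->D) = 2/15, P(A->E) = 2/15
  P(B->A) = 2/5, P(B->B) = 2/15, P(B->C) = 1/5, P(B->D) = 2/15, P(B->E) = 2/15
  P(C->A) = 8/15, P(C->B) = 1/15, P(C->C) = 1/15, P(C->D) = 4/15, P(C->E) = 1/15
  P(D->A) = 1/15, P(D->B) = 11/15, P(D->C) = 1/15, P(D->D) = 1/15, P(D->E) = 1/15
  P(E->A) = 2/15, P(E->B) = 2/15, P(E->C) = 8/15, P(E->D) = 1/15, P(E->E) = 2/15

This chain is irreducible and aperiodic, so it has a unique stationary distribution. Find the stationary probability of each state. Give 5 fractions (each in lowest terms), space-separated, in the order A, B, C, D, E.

The stationary distribution satisfies pi = pi * P, i.e.:
  pi_A = 1/3*pi_A + 2/5*pi_B + 8/15*pi_C + 1/15*pi_D + 2/15*pi_E
  pi_B = 1/5*pi_A + 2/15*pi_B + 1/15*pi_C + 11/15*pi_D + 2/15*pi_E
  pi_C = 1/5*pi_A + 1/5*pi_B + 1/15*pi_C + 1/15*pi_D + 8/15*pi_E
  pi_D = 2/15*pi_A + 2/15*pi_B + 4/15*pi_C + 1/15*pi_D + 1/15*pi_E
  pi_E = 2/15*pi_A + 2/15*pi_B + 1/15*pi_C + 1/15*pi_D + 2/15*pi_E
with normalization: pi_A + pi_B + pi_C + pi_D + pi_E = 1.

Using the first 4 balance equations plus normalization, the linear system A*pi = b is:
  [-2/3, 2/5, 8/15, 1/15, 2/15] . pi = 0
  [1/5, -13/15, 1/15, 11/15, 2/15] . pi = 0
  [1/5, 1/5, -14/15, 1/15, 8/15] . pi = 0
  [2/15, 2/15, 4/15, -14/15, 1/15] . pi = 0
  [1, 1, 1, 1, 1] . pi = 1

Solving yields:
  pi_A = 4409/13488
  pi_B = 15347/67440
  pi_C = 811/4215
  pi_D = 599/4215
  pi_E = 156/1405

Verification (pi * P):
  4409/13488*1/3 + 15347/67440*2/5 + 811/4215*8/15 + 599/4215*1/15 + 156/1405*2/15 = 4409/13488 = pi_A  (ok)
  4409/13488*1/5 + 15347/67440*2/15 + 811/4215*1/15 + 599/4215*11/15 + 156/1405*2/15 = 15347/67440 = pi_B  (ok)
  4409/13488*1/5 + 15347/67440*1/5 + 811/4215*1/15 + 599/4215*1/15 + 156/1405*8/15 = 811/4215 = pi_C  (ok)
  4409/13488*2/15 + 15347/67440*2/15 + 811/4215*4/15 + 599/4215*1/15 + 156/1405*1/15 = 599/4215 = pi_D  (ok)
  4409/13488*2/15 + 15347/67440*2/15 + 811/4215*1/15 + 599/4215*1/15 + 156/1405*2/15 = 156/1405 = pi_E  (ok)

Answer: 4409/13488 15347/67440 811/4215 599/4215 156/1405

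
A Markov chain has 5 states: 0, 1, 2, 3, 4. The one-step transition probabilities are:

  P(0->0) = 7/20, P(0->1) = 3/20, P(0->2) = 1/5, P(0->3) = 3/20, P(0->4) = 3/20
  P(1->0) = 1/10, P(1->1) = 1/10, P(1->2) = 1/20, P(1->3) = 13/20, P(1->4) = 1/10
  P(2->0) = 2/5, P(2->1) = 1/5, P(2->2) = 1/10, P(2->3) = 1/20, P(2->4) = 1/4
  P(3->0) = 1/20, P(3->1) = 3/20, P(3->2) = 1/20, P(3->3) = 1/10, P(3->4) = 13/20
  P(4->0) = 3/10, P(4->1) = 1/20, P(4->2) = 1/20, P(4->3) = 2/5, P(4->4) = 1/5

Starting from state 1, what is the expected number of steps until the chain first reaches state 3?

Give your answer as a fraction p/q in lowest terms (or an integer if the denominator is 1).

Answer: 93880/43481

Derivation:
Let h_i = expected steps to first reach 3 from state i.
Boundary: h_3 = 0.
First-step equations for the other states:
  h_0 = 1 + 7/20*h_0 + 3/20*h_1 + 1/5*h_2 + 3/20*h_3 + 3/20*h_4
  h_1 = 1 + 1/10*h_0 + 1/10*h_1 + 1/20*h_2 + 13/20*h_3 + 1/10*h_4
  h_2 = 1 + 2/5*h_0 + 1/5*h_1 + 1/10*h_2 + 1/20*h_3 + 1/4*h_4
  h_4 = 1 + 3/10*h_0 + 1/20*h_1 + 1/20*h_2 + 2/5*h_3 + 1/5*h_4

Substituting h_3 = 0 and rearranging gives the linear system (I - Q) h = 1:
  [13/20, -3/20, -1/5, -3/20] . (h_0, h_1, h_2, h_4) = 1
  [-1/10, 9/10, -1/20, -1/10] . (h_0, h_1, h_2, h_4) = 1
  [-2/5, -1/5, 9/10, -1/4] . (h_0, h_1, h_2, h_4) = 1
  [-3/10, -1/20, -1/20, 4/5] . (h_0, h_1, h_2, h_4) = 1

Solving yields:
  h_0 = 178040/43481
  h_1 = 93880/43481
  h_2 = 186820/43481
  h_4 = 138660/43481

Starting state is 1, so the expected hitting time is h_1 = 93880/43481.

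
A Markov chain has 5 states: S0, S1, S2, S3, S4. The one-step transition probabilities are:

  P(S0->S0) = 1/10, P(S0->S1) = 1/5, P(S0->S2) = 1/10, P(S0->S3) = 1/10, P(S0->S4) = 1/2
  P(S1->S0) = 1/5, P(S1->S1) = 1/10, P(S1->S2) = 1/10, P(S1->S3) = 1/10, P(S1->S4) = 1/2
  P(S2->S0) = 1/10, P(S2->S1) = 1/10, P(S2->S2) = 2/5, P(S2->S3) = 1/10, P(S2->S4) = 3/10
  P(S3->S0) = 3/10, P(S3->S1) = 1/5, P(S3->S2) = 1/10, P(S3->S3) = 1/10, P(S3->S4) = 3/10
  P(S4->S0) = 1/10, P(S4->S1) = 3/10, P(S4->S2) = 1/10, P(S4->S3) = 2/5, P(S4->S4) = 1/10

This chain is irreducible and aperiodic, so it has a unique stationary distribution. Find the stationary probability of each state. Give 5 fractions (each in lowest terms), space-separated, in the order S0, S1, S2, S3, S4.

Answer: 1779/11242 1107/5621 1/7 197/1022 158/511

Derivation:
The stationary distribution satisfies pi = pi * P, i.e.:
  pi_S0 = 1/10*pi_S0 + 1/5*pi_S1 + 1/10*pi_S2 + 3/10*pi_S3 + 1/10*pi_S4
  pi_S1 = 1/5*pi_S0 + 1/10*pi_S1 + 1/10*pi_S2 + 1/5*pi_S3 + 3/10*pi_S4
  pi_S2 = 1/10*pi_S0 + 1/10*pi_S1 + 2/5*pi_S2 + 1/10*pi_S3 + 1/10*pi_S4
  pi_S3 = 1/10*pi_S0 + 1/10*pi_S1 + 1/10*pi_S2 + 1/10*pi_S3 + 2/5*pi_S4
  pi_S4 = 1/2*pi_S0 + 1/2*pi_S1 + 3/10*pi_S2 + 3/10*pi_S3 + 1/10*pi_S4
with normalization: pi_S0 + pi_S1 + pi_S2 + pi_S3 + pi_S4 = 1.

Using the first 4 balance equations plus normalization, the linear system A*pi = b is:
  [-9/10, 1/5, 1/10, 3/10, 1/10] . pi = 0
  [1/5, -9/10, 1/10, 1/5, 3/10] . pi = 0
  [1/10, 1/10, -3/5, 1/10, 1/10] . pi = 0
  [1/10, 1/10, 1/10, -9/10, 2/5] . pi = 0
  [1, 1, 1, 1, 1] . pi = 1

Solving yields:
  pi_S0 = 1779/11242
  pi_S1 = 1107/5621
  pi_S2 = 1/7
  pi_S3 = 197/1022
  pi_S4 = 158/511

Verification (pi * P):
  1779/11242*1/10 + 1107/5621*1/5 + 1/7*1/10 + 197/1022*3/10 + 158/511*1/10 = 1779/11242 = pi_S0  (ok)
  1779/11242*1/5 + 1107/5621*1/10 + 1/7*1/10 + 197/1022*1/5 + 158/511*3/10 = 1107/5621 = pi_S1  (ok)
  1779/11242*1/10 + 1107/5621*1/10 + 1/7*2/5 + 197/1022*1/10 + 158/511*1/10 = 1/7 = pi_S2  (ok)
  1779/11242*1/10 + 1107/5621*1/10 + 1/7*1/10 + 197/1022*1/10 + 158/511*2/5 = 197/1022 = pi_S3  (ok)
  1779/11242*1/2 + 1107/5621*1/2 + 1/7*3/10 + 197/1022*3/10 + 158/511*1/10 = 158/511 = pi_S4  (ok)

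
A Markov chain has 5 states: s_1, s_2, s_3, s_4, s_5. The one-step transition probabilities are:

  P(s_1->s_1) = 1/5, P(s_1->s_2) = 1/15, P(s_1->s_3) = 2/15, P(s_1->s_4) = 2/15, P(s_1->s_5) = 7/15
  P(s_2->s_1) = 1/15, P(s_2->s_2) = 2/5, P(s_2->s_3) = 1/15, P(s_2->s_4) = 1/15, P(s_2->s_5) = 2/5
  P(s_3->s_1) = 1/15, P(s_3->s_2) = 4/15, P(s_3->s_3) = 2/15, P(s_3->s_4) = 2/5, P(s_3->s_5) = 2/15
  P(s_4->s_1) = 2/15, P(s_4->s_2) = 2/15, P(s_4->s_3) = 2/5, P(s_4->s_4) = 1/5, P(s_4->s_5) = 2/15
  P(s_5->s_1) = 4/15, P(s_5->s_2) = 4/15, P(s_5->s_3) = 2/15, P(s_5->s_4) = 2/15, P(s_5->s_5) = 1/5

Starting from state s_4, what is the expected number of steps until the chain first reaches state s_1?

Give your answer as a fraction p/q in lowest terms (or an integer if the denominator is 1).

Let h_i = expected steps to first reach s_1 from state i.
Boundary: h_s_1 = 0.
First-step equations for the other states:
  h_s_2 = 1 + 1/15*h_s_1 + 2/5*h_s_2 + 1/15*h_s_3 + 1/15*h_s_4 + 2/5*h_s_5
  h_s_3 = 1 + 1/15*h_s_1 + 4/15*h_s_2 + 2/15*h_s_3 + 2/5*h_s_4 + 2/15*h_s_5
  h_s_4 = 1 + 2/15*h_s_1 + 2/15*h_s_2 + 2/5*h_s_3 + 1/5*h_s_4 + 2/15*h_s_5
  h_s_5 = 1 + 4/15*h_s_1 + 4/15*h_s_2 + 2/15*h_s_3 + 2/15*h_s_4 + 1/5*h_s_5

Substituting h_s_1 = 0 and rearranging gives the linear system (I - Q) h = 1:
  [3/5, -1/15, -1/15, -2/5] . (h_s_2, h_s_3, h_s_4, h_s_5) = 1
  [-4/15, 13/15, -2/5, -2/15] . (h_s_2, h_s_3, h_s_4, h_s_5) = 1
  [-2/15, -2/5, 4/5, -2/15] . (h_s_2, h_s_3, h_s_4, h_s_5) = 1
  [-4/15, -2/15, -2/15, 4/5] . (h_s_2, h_s_3, h_s_4, h_s_5) = 1

Solving yields:
  h_s_2 = 22305/2906
  h_s_3 = 11640/1453
  h_s_4 = 22095/2906
  h_s_5 = 9315/1453

Starting state is s_4, so the expected hitting time is h_s_4 = 22095/2906.

Answer: 22095/2906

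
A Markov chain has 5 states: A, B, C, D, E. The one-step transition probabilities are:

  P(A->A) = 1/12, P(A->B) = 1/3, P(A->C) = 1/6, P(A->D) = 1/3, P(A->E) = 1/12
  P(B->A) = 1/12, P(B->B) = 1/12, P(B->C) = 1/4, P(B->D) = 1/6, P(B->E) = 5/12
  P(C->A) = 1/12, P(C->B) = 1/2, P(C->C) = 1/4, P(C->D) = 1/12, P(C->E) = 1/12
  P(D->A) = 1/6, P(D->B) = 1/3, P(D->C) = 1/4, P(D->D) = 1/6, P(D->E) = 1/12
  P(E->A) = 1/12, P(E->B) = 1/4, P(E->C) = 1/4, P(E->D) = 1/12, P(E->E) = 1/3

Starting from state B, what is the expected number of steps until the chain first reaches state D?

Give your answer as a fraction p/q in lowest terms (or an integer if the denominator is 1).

Answer: 2496/341

Derivation:
Let h_i = expected steps to first reach D from state i.
Boundary: h_D = 0.
First-step equations for the other states:
  h_A = 1 + 1/12*h_A + 1/3*h_B + 1/6*h_C + 1/3*h_D + 1/12*h_E
  h_B = 1 + 1/12*h_A + 1/12*h_B + 1/4*h_C + 1/6*h_D + 5/12*h_E
  h_C = 1 + 1/12*h_A + 1/2*h_B + 1/4*h_C + 1/12*h_D + 1/12*h_E
  h_E = 1 + 1/12*h_A + 1/4*h_B + 1/4*h_C + 1/12*h_D + 1/3*h_E

Substituting h_D = 0 and rearranging gives the linear system (I - Q) h = 1:
  [11/12, -1/3, -1/6, -1/12] . (h_A, h_B, h_C, h_E) = 1
  [-1/12, 11/12, -1/4, -5/12] . (h_A, h_B, h_C, h_E) = 1
  [-1/12, -1/2, 3/4, -1/12] . (h_A, h_B, h_C, h_E) = 1
  [-1/12, -1/4, -1/4, 2/3] . (h_A, h_B, h_C, h_E) = 1

Solving yields:
  h_A = 2004/341
  h_B = 2496/341
  h_C = 240/31
  h_E = 2688/341

Starting state is B, so the expected hitting time is h_B = 2496/341.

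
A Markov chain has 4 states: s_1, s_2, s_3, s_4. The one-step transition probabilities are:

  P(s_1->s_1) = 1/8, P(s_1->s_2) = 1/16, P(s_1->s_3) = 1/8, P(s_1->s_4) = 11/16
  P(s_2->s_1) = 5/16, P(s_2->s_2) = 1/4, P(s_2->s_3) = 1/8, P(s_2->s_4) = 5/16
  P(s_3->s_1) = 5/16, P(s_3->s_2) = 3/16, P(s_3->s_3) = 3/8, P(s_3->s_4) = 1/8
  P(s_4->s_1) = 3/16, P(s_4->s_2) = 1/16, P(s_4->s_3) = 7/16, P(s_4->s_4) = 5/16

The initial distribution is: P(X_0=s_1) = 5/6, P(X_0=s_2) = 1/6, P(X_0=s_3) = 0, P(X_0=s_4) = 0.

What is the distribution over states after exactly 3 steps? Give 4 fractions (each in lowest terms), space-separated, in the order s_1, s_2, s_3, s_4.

Answer: 1889/8192 1019/8192 1317/4096 1325/4096

Derivation:
Propagating the distribution step by step (d_{t+1} = d_t * P):
d_0 = (s_1=5/6, s_2=1/6, s_3=0, s_4=0)
  d_1[s_1] = 5/6*1/8 + 1/6*5/16 + 0*5/16 + 0*3/16 = 5/32
  d_1[s_2] = 5/6*1/16 + 1/6*1/4 + 0*3/16 + 0*1/16 = 3/32
  d_1[s_3] = 5/6*1/8 + 1/6*1/8 + 0*3/8 + 0*7/16 = 1/8
  d_1[s_4] = 5/6*11/16 + 1/6*5/16 + 0*1/8 + 0*5/16 = 5/8
d_1 = (s_1=5/32, s_2=3/32, s_3=1/8, s_4=5/8)
  d_2[s_1] = 5/32*1/8 + 3/32*5/16 + 1/8*5/16 + 5/8*3/16 = 105/512
  d_2[s_2] = 5/32*1/16 + 3/32*1/4 + 1/8*3/16 + 5/8*1/16 = 49/512
  d_2[s_3] = 5/32*1/8 + 3/32*1/8 + 1/8*3/8 + 5/8*7/16 = 45/128
  d_2[s_4] = 5/32*11/16 + 3/32*5/16 + 1/8*1/8 + 5/8*5/16 = 89/256
d_2 = (s_1=105/512, s_2=49/512, s_3=45/128, s_4=89/256)
  d_3[s_1] = 105/512*1/8 + 49/512*5/16 + 45/128*5/16 + 89/256*3/16 = 1889/8192
  d_3[s_2] = 105/512*1/16 + 49/512*1/4 + 45/128*3/16 + 89/256*1/16 = 1019/8192
  d_3[s_3] = 105/512*1/8 + 49/512*1/8 + 45/128*3/8 + 89/256*7/16 = 1317/4096
  d_3[s_4] = 105/512*11/16 + 49/512*5/16 + 45/128*1/8 + 89/256*5/16 = 1325/4096
d_3 = (s_1=1889/8192, s_2=1019/8192, s_3=1317/4096, s_4=1325/4096)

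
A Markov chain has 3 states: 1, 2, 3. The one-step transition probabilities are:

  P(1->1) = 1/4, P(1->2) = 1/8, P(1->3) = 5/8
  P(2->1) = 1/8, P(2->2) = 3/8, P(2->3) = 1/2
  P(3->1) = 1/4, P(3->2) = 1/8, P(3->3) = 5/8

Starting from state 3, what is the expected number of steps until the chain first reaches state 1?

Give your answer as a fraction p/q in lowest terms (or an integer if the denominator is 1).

Answer: 48/11

Derivation:
Let h_i = expected steps to first reach 1 from state i.
Boundary: h_1 = 0.
First-step equations for the other states:
  h_2 = 1 + 1/8*h_1 + 3/8*h_2 + 1/2*h_3
  h_3 = 1 + 1/4*h_1 + 1/8*h_2 + 5/8*h_3

Substituting h_1 = 0 and rearranging gives the linear system (I - Q) h = 1:
  [5/8, -1/2] . (h_2, h_3) = 1
  [-1/8, 3/8] . (h_2, h_3) = 1

Solving yields:
  h_2 = 56/11
  h_3 = 48/11

Starting state is 3, so the expected hitting time is h_3 = 48/11.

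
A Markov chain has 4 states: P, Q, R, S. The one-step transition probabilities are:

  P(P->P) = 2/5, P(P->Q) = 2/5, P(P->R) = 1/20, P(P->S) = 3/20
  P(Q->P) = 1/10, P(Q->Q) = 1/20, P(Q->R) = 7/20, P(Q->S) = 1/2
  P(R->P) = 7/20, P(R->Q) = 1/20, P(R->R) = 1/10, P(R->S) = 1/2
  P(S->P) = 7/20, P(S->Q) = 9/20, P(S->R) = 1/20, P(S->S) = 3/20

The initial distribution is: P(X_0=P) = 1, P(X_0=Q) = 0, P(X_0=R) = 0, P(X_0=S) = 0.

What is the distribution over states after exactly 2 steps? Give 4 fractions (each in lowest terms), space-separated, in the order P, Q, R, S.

Answer: 27/100 1/4 69/400 123/400

Derivation:
Propagating the distribution step by step (d_{t+1} = d_t * P):
d_0 = (P=1, Q=0, R=0, S=0)
  d_1[P] = 1*2/5 + 0*1/10 + 0*7/20 + 0*7/20 = 2/5
  d_1[Q] = 1*2/5 + 0*1/20 + 0*1/20 + 0*9/20 = 2/5
  d_1[R] = 1*1/20 + 0*7/20 + 0*1/10 + 0*1/20 = 1/20
  d_1[S] = 1*3/20 + 0*1/2 + 0*1/2 + 0*3/20 = 3/20
d_1 = (P=2/5, Q=2/5, R=1/20, S=3/20)
  d_2[P] = 2/5*2/5 + 2/5*1/10 + 1/20*7/20 + 3/20*7/20 = 27/100
  d_2[Q] = 2/5*2/5 + 2/5*1/20 + 1/20*1/20 + 3/20*9/20 = 1/4
  d_2[R] = 2/5*1/20 + 2/5*7/20 + 1/20*1/10 + 3/20*1/20 = 69/400
  d_2[S] = 2/5*3/20 + 2/5*1/2 + 1/20*1/2 + 3/20*3/20 = 123/400
d_2 = (P=27/100, Q=1/4, R=69/400, S=123/400)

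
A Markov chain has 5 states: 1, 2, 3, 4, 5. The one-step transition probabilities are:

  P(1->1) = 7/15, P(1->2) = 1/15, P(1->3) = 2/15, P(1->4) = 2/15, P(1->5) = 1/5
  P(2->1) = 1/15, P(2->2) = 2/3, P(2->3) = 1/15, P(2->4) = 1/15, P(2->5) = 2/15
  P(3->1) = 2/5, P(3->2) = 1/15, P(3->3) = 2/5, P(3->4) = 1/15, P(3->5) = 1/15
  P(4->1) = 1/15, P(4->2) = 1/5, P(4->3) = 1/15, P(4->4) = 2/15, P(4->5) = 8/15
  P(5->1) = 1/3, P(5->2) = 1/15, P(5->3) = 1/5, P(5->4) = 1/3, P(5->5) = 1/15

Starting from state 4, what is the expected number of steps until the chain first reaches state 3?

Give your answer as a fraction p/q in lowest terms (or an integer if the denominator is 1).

Answer: 5955/677

Derivation:
Let h_i = expected steps to first reach 3 from state i.
Boundary: h_3 = 0.
First-step equations for the other states:
  h_1 = 1 + 7/15*h_1 + 1/15*h_2 + 2/15*h_3 + 2/15*h_4 + 1/5*h_5
  h_2 = 1 + 1/15*h_1 + 2/3*h_2 + 1/15*h_3 + 1/15*h_4 + 2/15*h_5
  h_4 = 1 + 1/15*h_1 + 1/5*h_2 + 1/15*h_3 + 2/15*h_4 + 8/15*h_5
  h_5 = 1 + 1/3*h_1 + 1/15*h_2 + 1/5*h_3 + 1/3*h_4 + 1/15*h_5

Substituting h_3 = 0 and rearranging gives the linear system (I - Q) h = 1:
  [8/15, -1/15, -2/15, -1/5] . (h_1, h_2, h_4, h_5) = 1
  [-1/15, 1/3, -1/15, -2/15] . (h_1, h_2, h_4, h_5) = 1
  [-1/15, -1/5, 13/15, -8/15] . (h_1, h_2, h_4, h_5) = 1
  [-1/3, -1/15, -1/3, 14/15] . (h_1, h_2, h_4, h_5) = 1

Solving yields:
  h_1 = 5550/677
  h_2 = 6450/677
  h_4 = 5955/677
  h_5 = 5295/677

Starting state is 4, so the expected hitting time is h_4 = 5955/677.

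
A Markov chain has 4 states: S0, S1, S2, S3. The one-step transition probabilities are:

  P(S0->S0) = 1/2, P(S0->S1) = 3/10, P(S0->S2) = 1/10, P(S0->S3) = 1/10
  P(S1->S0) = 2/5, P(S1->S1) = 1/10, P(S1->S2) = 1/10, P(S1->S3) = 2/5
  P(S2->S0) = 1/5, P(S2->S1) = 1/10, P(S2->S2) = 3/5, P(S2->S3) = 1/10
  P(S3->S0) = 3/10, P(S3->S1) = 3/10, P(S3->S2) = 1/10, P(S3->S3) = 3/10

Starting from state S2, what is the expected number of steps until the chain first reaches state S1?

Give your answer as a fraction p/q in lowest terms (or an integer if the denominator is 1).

Let h_i = expected steps to first reach S1 from state i.
Boundary: h_S1 = 0.
First-step equations for the other states:
  h_S0 = 1 + 1/2*h_S0 + 3/10*h_S1 + 1/10*h_S2 + 1/10*h_S3
  h_S2 = 1 + 1/5*h_S0 + 1/10*h_S1 + 3/5*h_S2 + 1/10*h_S3
  h_S3 = 1 + 3/10*h_S0 + 3/10*h_S1 + 1/10*h_S2 + 3/10*h_S3

Substituting h_S1 = 0 and rearranging gives the linear system (I - Q) h = 1:
  [1/2, -1/10, -1/10] . (h_S0, h_S2, h_S3) = 1
  [-1/5, 2/5, -1/10] . (h_S0, h_S2, h_S3) = 1
  [-3/10, -1/10, 7/10] . (h_S0, h_S2, h_S3) = 1

Solving yields:
  h_S0 = 50/13
  h_S2 = 70/13
  h_S3 = 50/13

Starting state is S2, so the expected hitting time is h_S2 = 70/13.

Answer: 70/13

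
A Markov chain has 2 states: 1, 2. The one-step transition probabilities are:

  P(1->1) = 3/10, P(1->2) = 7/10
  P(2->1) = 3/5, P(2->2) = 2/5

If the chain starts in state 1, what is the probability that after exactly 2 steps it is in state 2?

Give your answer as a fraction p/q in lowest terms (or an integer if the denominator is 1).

Answer: 49/100

Derivation:
Computing P^2 by repeated multiplication:
P^1 =
  1: [3/10, 7/10]
  2: [3/5, 2/5]
P^2 =
  1: [51/100, 49/100]
  2: [21/50, 29/50]

(P^2)[1 -> 2] = 49/100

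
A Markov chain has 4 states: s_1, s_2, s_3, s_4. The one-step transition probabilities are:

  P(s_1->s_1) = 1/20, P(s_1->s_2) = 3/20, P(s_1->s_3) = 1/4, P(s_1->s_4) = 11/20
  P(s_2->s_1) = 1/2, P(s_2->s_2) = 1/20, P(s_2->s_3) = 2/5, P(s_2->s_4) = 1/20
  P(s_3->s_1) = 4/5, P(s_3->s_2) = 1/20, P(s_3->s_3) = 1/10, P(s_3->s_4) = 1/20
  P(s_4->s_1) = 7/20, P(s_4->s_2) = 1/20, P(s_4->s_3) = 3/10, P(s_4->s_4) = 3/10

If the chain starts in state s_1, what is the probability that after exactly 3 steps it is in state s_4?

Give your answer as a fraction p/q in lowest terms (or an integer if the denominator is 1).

Answer: 541/1600

Derivation:
Computing P^3 by repeated multiplication:
P^1 =
  s_1: [1/20, 3/20, 1/4, 11/20]
  s_2: [1/2, 1/20, 2/5, 1/20]
  s_3: [4/5, 1/20, 1/10, 1/20]
  s_4: [7/20, 1/20, 3/10, 3/10]
P^2 =
  s_1: [47/100, 11/200, 21/80, 17/80]
  s_2: [31/80, 1/10, 1/5, 5/16]
  s_3: [13/80, 13/100, 49/200, 37/80]
  s_4: [31/80, 17/200, 91/400, 3/10]
P^3 =
  s_1: [2683/8000, 97/1000, 459/2000, 541/1600]
  s_2: [271/800, 71/800, 401/1600, 103/320]
  s_3: [431/1000, 53/800, 2047/8000, 79/320]
  s_4: [2791/8000, 71/800, 1949/8000, 51/160]

(P^3)[s_1 -> s_4] = 541/1600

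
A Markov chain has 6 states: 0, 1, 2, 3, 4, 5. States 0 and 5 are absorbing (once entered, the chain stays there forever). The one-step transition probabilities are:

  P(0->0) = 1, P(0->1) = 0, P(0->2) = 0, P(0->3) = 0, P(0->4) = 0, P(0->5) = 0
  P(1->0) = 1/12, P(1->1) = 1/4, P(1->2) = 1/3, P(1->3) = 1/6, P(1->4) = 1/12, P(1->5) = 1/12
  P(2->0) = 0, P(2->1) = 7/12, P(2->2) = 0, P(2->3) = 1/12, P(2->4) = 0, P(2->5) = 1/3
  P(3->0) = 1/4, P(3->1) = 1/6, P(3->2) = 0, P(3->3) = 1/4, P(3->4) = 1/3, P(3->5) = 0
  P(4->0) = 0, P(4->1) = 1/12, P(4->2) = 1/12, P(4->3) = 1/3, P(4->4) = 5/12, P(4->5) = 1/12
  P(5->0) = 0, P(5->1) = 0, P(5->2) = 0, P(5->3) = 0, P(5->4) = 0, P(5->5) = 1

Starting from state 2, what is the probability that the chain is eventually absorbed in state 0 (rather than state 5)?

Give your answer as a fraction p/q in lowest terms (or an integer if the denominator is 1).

Answer: 911/2895

Derivation:
Let a_i = P(absorbed in 0 | start in state i).
Boundary conditions: a_0 = 1, a_5 = 0.
For each transient state i, a_i = sum_j P(i->j) * a_j:
  a_1 = 1/12*a_0 + 1/4*a_1 + 1/3*a_2 + 1/6*a_3 + 1/12*a_4 + 1/12*a_5
  a_2 = 0*a_0 + 7/12*a_1 + 0*a_2 + 1/12*a_3 + 0*a_4 + 1/3*a_5
  a_3 = 1/4*a_0 + 1/6*a_1 + 0*a_2 + 1/4*a_3 + 1/3*a_4 + 0*a_5
  a_4 = 0*a_0 + 1/12*a_1 + 1/12*a_2 + 1/3*a_3 + 5/12*a_4 + 1/12*a_5

Substituting a_0 = 1 and a_5 = 0, rearrange to (I - Q) a = r where r[i] = P(i -> 0):
  [3/4, -1/3, -1/6, -1/12] . (a_1, a_2, a_3, a_4) = 1/12
  [-7/12, 1, -1/12, 0] . (a_1, a_2, a_3, a_4) = 0
  [-1/6, 0, 3/4, -1/3] . (a_1, a_2, a_3, a_4) = 1/4
  [-1/12, -1/12, -1/3, 7/12] . (a_1, a_2, a_3, a_4) = 0

Solving yields:
  a_1 = 259/579
  a_2 = 911/2895
  a_3 = 1867/2895
  a_4 = 1382/2895

Starting state is 2, so the absorption probability is a_2 = 911/2895.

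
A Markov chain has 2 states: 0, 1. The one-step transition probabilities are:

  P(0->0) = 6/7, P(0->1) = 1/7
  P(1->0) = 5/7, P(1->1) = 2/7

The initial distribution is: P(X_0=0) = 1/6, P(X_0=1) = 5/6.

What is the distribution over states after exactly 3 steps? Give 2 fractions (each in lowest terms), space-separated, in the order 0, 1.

Answer: 1711/2058 347/2058

Derivation:
Propagating the distribution step by step (d_{t+1} = d_t * P):
d_0 = (0=1/6, 1=5/6)
  d_1[0] = 1/6*6/7 + 5/6*5/7 = 31/42
  d_1[1] = 1/6*1/7 + 5/6*2/7 = 11/42
d_1 = (0=31/42, 1=11/42)
  d_2[0] = 31/42*6/7 + 11/42*5/7 = 241/294
  d_2[1] = 31/42*1/7 + 11/42*2/7 = 53/294
d_2 = (0=241/294, 1=53/294)
  d_3[0] = 241/294*6/7 + 53/294*5/7 = 1711/2058
  d_3[1] = 241/294*1/7 + 53/294*2/7 = 347/2058
d_3 = (0=1711/2058, 1=347/2058)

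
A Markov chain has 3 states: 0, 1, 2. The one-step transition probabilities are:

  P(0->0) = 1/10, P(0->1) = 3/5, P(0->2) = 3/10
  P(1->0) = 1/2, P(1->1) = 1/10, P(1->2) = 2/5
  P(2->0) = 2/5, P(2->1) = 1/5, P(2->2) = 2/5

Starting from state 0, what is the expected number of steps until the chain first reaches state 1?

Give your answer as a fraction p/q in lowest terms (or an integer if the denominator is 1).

Answer: 15/7

Derivation:
Let h_i = expected steps to first reach 1 from state i.
Boundary: h_1 = 0.
First-step equations for the other states:
  h_0 = 1 + 1/10*h_0 + 3/5*h_1 + 3/10*h_2
  h_2 = 1 + 2/5*h_0 + 1/5*h_1 + 2/5*h_2

Substituting h_1 = 0 and rearranging gives the linear system (I - Q) h = 1:
  [9/10, -3/10] . (h_0, h_2) = 1
  [-2/5, 3/5] . (h_0, h_2) = 1

Solving yields:
  h_0 = 15/7
  h_2 = 65/21

Starting state is 0, so the expected hitting time is h_0 = 15/7.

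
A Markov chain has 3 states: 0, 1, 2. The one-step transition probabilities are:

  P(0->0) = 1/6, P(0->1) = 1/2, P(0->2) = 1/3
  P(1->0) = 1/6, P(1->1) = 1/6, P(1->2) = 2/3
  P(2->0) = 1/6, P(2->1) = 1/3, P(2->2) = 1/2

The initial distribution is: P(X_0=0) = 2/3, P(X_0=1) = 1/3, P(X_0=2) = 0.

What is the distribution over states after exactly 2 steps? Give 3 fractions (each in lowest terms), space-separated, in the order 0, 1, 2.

Answer: 1/6 8/27 29/54

Derivation:
Propagating the distribution step by step (d_{t+1} = d_t * P):
d_0 = (0=2/3, 1=1/3, 2=0)
  d_1[0] = 2/3*1/6 + 1/3*1/6 + 0*1/6 = 1/6
  d_1[1] = 2/3*1/2 + 1/3*1/6 + 0*1/3 = 7/18
  d_1[2] = 2/3*1/3 + 1/3*2/3 + 0*1/2 = 4/9
d_1 = (0=1/6, 1=7/18, 2=4/9)
  d_2[0] = 1/6*1/6 + 7/18*1/6 + 4/9*1/6 = 1/6
  d_2[1] = 1/6*1/2 + 7/18*1/6 + 4/9*1/3 = 8/27
  d_2[2] = 1/6*1/3 + 7/18*2/3 + 4/9*1/2 = 29/54
d_2 = (0=1/6, 1=8/27, 2=29/54)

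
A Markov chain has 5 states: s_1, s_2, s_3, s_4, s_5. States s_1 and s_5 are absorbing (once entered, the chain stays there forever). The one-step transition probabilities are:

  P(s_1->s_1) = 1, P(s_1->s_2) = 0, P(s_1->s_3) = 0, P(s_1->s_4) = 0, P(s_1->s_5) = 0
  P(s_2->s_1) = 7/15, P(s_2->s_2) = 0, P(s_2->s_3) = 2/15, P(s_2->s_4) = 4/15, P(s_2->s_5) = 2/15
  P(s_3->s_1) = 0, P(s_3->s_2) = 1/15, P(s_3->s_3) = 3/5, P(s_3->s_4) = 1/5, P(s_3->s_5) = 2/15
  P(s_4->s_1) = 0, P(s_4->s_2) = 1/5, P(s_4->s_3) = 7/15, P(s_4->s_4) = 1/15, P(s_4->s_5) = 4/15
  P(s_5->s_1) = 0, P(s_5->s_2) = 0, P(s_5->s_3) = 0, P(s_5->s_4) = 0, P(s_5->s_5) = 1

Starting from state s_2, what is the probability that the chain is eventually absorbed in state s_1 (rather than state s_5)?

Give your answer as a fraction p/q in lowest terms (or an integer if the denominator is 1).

Answer: 441/799

Derivation:
Let a_i = P(absorbed in s_1 | start in state i).
Boundary conditions: a_s_1 = 1, a_s_5 = 0.
For each transient state i, a_i = sum_j P(i->j) * a_j:
  a_s_2 = 7/15*a_s_1 + 0*a_s_2 + 2/15*a_s_3 + 4/15*a_s_4 + 2/15*a_s_5
  a_s_3 = 0*a_s_1 + 1/15*a_s_2 + 3/5*a_s_3 + 1/5*a_s_4 + 2/15*a_s_5
  a_s_4 = 0*a_s_1 + 1/5*a_s_2 + 7/15*a_s_3 + 1/15*a_s_4 + 4/15*a_s_5

Substituting a_s_1 = 1 and a_s_5 = 0, rearrange to (I - Q) a = r where r[i] = P(i -> s_1):
  [1, -2/15, -4/15] . (a_s_2, a_s_3, a_s_4) = 7/15
  [-1/15, 2/5, -1/5] . (a_s_2, a_s_3, a_s_4) = 0
  [-1/5, -7/15, 14/15] . (a_s_2, a_s_3, a_s_4) = 0

Solving yields:
  a_s_2 = 441/799
  a_s_3 = 161/799
  a_s_4 = 175/799

Starting state is s_2, so the absorption probability is a_s_2 = 441/799.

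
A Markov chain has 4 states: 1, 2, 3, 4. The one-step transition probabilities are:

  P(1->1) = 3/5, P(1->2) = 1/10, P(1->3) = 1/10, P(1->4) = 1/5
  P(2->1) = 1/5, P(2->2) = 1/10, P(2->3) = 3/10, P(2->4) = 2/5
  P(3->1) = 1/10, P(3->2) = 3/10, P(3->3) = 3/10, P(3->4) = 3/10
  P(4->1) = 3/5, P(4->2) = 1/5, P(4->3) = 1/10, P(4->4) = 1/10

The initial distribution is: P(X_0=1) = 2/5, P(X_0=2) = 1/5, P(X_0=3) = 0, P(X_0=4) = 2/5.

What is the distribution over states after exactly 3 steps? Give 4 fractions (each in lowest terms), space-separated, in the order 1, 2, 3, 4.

Propagating the distribution step by step (d_{t+1} = d_t * P):
d_0 = (1=2/5, 2=1/5, 3=0, 4=2/5)
  d_1[1] = 2/5*3/5 + 1/5*1/5 + 0*1/10 + 2/5*3/5 = 13/25
  d_1[2] = 2/5*1/10 + 1/5*1/10 + 0*3/10 + 2/5*1/5 = 7/50
  d_1[3] = 2/5*1/10 + 1/5*3/10 + 0*3/10 + 2/5*1/10 = 7/50
  d_1[4] = 2/5*1/5 + 1/5*2/5 + 0*3/10 + 2/5*1/10 = 1/5
d_1 = (1=13/25, 2=7/50, 3=7/50, 4=1/5)
  d_2[1] = 13/25*3/5 + 7/50*1/5 + 7/50*1/10 + 1/5*3/5 = 237/500
  d_2[2] = 13/25*1/10 + 7/50*1/10 + 7/50*3/10 + 1/5*1/5 = 37/250
  d_2[3] = 13/25*1/10 + 7/50*3/10 + 7/50*3/10 + 1/5*1/10 = 39/250
  d_2[4] = 13/25*1/5 + 7/50*2/5 + 7/50*3/10 + 1/5*1/10 = 111/500
d_2 = (1=237/500, 2=37/250, 3=39/250, 4=111/500)
  d_3[1] = 237/500*3/5 + 37/250*1/5 + 39/250*1/10 + 111/500*3/5 = 1157/2500
  d_3[2] = 237/500*1/10 + 37/250*1/10 + 39/250*3/10 + 111/500*1/5 = 767/5000
  d_3[3] = 237/500*1/10 + 37/250*3/10 + 39/250*3/10 + 111/500*1/10 = 201/1250
  d_3[4] = 237/500*1/5 + 37/250*2/5 + 39/250*3/10 + 111/500*1/10 = 223/1000
d_3 = (1=1157/2500, 2=767/5000, 3=201/1250, 4=223/1000)

Answer: 1157/2500 767/5000 201/1250 223/1000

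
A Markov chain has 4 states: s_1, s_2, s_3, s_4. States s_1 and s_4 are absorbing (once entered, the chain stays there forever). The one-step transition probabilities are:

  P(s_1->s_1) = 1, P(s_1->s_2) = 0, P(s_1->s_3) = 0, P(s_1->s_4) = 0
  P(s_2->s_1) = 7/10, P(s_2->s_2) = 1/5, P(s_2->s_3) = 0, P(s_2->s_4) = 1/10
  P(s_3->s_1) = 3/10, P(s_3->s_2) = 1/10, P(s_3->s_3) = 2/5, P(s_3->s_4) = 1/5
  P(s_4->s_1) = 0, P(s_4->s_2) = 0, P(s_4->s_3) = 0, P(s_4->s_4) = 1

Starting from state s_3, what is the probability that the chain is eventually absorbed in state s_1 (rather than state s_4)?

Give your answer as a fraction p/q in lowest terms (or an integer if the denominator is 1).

Let a_i = P(absorbed in s_1 | start in state i).
Boundary conditions: a_s_1 = 1, a_s_4 = 0.
For each transient state i, a_i = sum_j P(i->j) * a_j:
  a_s_2 = 7/10*a_s_1 + 1/5*a_s_2 + 0*a_s_3 + 1/10*a_s_4
  a_s_3 = 3/10*a_s_1 + 1/10*a_s_2 + 2/5*a_s_3 + 1/5*a_s_4

Substituting a_s_1 = 1 and a_s_4 = 0, rearrange to (I - Q) a = r where r[i] = P(i -> s_1):
  [4/5, 0] . (a_s_2, a_s_3) = 7/10
  [-1/10, 3/5] . (a_s_2, a_s_3) = 3/10

Solving yields:
  a_s_2 = 7/8
  a_s_3 = 31/48

Starting state is s_3, so the absorption probability is a_s_3 = 31/48.

Answer: 31/48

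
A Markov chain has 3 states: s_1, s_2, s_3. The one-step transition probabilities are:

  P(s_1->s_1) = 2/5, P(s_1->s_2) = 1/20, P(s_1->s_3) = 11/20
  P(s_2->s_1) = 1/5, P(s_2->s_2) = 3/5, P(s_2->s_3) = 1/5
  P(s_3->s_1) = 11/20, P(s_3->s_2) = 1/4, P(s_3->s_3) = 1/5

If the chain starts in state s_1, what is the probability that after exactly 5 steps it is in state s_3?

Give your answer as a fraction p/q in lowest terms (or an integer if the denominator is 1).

Computing P^5 by repeated multiplication:
P^1 =
  s_1: [2/5, 1/20, 11/20]
  s_2: [1/5, 3/5, 1/5]
  s_3: [11/20, 1/4, 1/5]
P^2 =
  s_1: [189/400, 3/16, 17/50]
  s_2: [31/100, 21/50, 27/100]
  s_3: [19/50, 91/400, 157/400]
P^3 =
  s_1: [827/2000, 1769/8000, 2923/8000]
  s_2: [713/2000, 67/200, 617/2000]
  s_3: [3307/8000, 2029/8000, 333/1000]
P^4 =
  s_1: [65693/160000, 39151/160000, 13789/40000]
  s_2: [15171/40000, 5919/20000, 12991/40000]
  s_3: [15969/40000, 1639/6400, 55149/160000]
P^5 =
  s_1: [40277/100000, 162257/640000, 1099851/3200000]
  s_2: [311621/800000, 111091/400000, 266197/800000]
  s_3: [1281547/3200000, 831321/3200000, 271783/800000]

(P^5)[s_1 -> s_3] = 1099851/3200000

Answer: 1099851/3200000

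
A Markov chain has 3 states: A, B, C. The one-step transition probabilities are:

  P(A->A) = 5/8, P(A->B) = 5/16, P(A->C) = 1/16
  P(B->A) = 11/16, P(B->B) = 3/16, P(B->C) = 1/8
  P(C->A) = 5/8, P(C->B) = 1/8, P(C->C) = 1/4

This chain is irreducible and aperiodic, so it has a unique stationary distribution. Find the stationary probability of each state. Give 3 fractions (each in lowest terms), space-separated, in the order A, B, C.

The stationary distribution satisfies pi = pi * P, i.e.:
  pi_A = 5/8*pi_A + 11/16*pi_B + 5/8*pi_C
  pi_B = 5/16*pi_A + 3/16*pi_B + 1/8*pi_C
  pi_C = 1/16*pi_A + 1/8*pi_B + 1/4*pi_C
with normalization: pi_A + pi_B + pi_C = 1.

Using the first 2 balance equations plus normalization, the linear system A*pi = b is:
  [-3/8, 11/16, 5/8] . pi = 0
  [5/16, -13/16, 1/8] . pi = 0
  [1, 1, 1] . pi = 1

Solving yields:
  pi_A = 152/237
  pi_B = 62/237
  pi_C = 23/237

Verification (pi * P):
  152/237*5/8 + 62/237*11/16 + 23/237*5/8 = 152/237 = pi_A  (ok)
  152/237*5/16 + 62/237*3/16 + 23/237*1/8 = 62/237 = pi_B  (ok)
  152/237*1/16 + 62/237*1/8 + 23/237*1/4 = 23/237 = pi_C  (ok)

Answer: 152/237 62/237 23/237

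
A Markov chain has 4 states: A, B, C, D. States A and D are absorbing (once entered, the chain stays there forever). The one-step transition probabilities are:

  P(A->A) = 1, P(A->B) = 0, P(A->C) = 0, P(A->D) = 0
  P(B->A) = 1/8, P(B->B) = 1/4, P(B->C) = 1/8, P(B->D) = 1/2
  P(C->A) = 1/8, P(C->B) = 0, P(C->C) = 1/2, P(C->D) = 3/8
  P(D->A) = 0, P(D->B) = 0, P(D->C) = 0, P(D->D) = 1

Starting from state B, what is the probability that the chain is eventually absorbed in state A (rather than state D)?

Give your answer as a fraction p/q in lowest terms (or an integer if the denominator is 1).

Let a_i = P(absorbed in A | start in state i).
Boundary conditions: a_A = 1, a_D = 0.
For each transient state i, a_i = sum_j P(i->j) * a_j:
  a_B = 1/8*a_A + 1/4*a_B + 1/8*a_C + 1/2*a_D
  a_C = 1/8*a_A + 0*a_B + 1/2*a_C + 3/8*a_D

Substituting a_A = 1 and a_D = 0, rearrange to (I - Q) a = r where r[i] = P(i -> A):
  [3/4, -1/8] . (a_B, a_C) = 1/8
  [0, 1/2] . (a_B, a_C) = 1/8

Solving yields:
  a_B = 5/24
  a_C = 1/4

Starting state is B, so the absorption probability is a_B = 5/24.

Answer: 5/24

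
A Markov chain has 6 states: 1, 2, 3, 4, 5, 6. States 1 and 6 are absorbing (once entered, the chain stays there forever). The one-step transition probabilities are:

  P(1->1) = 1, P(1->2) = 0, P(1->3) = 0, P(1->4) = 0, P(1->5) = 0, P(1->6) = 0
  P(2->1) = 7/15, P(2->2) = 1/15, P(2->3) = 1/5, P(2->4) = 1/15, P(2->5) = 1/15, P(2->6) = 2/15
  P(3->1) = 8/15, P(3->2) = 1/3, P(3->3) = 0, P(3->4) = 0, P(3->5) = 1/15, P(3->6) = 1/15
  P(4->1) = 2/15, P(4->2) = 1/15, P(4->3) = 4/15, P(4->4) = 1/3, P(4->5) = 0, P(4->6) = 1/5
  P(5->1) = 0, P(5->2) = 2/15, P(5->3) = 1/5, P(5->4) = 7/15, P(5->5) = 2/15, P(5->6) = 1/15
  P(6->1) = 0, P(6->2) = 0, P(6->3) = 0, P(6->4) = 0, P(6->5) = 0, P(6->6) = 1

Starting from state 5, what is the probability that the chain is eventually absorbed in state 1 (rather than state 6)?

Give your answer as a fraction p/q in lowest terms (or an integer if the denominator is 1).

Answer: 14869/23302

Derivation:
Let a_i = P(absorbed in 1 | start in state i).
Boundary conditions: a_1 = 1, a_6 = 0.
For each transient state i, a_i = sum_j P(i->j) * a_j:
  a_2 = 7/15*a_1 + 1/15*a_2 + 1/5*a_3 + 1/15*a_4 + 1/15*a_5 + 2/15*a_6
  a_3 = 8/15*a_1 + 1/3*a_2 + 0*a_3 + 0*a_4 + 1/15*a_5 + 1/15*a_6
  a_4 = 2/15*a_1 + 1/15*a_2 + 4/15*a_3 + 1/3*a_4 + 0*a_5 + 1/5*a_6
  a_5 = 0*a_1 + 2/15*a_2 + 1/5*a_3 + 7/15*a_4 + 2/15*a_5 + 1/15*a_6

Substituting a_1 = 1 and a_6 = 0, rearrange to (I - Q) a = r where r[i] = P(i -> 1):
  [14/15, -1/5, -1/15, -1/15] . (a_2, a_3, a_4, a_5) = 7/15
  [-1/3, 1, 0, -1/15] . (a_2, a_3, a_4, a_5) = 8/15
  [-1/15, -4/15, 2/3, 0] . (a_2, a_3, a_4, a_5) = 2/15
  [-2/15, -1/5, -7/15, 13/15] . (a_2, a_3, a_4, a_5) = 0

Solving yields:
  a_2 = 8940/11651
  a_3 = 19379/23302
  a_4 = 7100/11651
  a_5 = 14869/23302

Starting state is 5, so the absorption probability is a_5 = 14869/23302.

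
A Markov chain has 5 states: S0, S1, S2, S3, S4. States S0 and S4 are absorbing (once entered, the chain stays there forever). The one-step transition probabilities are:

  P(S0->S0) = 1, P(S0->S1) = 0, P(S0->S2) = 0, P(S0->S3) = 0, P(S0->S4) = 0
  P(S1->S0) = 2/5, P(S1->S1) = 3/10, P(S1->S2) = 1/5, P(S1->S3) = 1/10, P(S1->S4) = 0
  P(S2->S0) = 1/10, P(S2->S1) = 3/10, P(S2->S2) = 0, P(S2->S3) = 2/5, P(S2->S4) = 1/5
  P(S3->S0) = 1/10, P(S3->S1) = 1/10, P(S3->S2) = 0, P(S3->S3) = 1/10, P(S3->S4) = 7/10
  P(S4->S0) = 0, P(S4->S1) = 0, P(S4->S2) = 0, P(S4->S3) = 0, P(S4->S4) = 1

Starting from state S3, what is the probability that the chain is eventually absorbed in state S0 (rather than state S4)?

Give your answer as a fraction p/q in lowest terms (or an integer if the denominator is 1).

Let a_i = P(absorbed in S0 | start in state i).
Boundary conditions: a_S0 = 1, a_S4 = 0.
For each transient state i, a_i = sum_j P(i->j) * a_j:
  a_S1 = 2/5*a_S0 + 3/10*a_S1 + 1/5*a_S2 + 1/10*a_S3 + 0*a_S4
  a_S2 = 1/10*a_S0 + 3/10*a_S1 + 0*a_S2 + 2/5*a_S3 + 1/5*a_S4
  a_S3 = 1/10*a_S0 + 1/10*a_S1 + 0*a_S2 + 1/10*a_S3 + 7/10*a_S4

Substituting a_S0 = 1 and a_S4 = 0, rearrange to (I - Q) a = r where r[i] = P(i -> S0):
  [7/10, -1/5, -1/10] . (a_S1, a_S2, a_S3) = 2/5
  [-3/10, 1, -2/5] . (a_S1, a_S2, a_S3) = 1/10
  [-1/10, 0, 9/10] . (a_S1, a_S2, a_S3) = 1/10

Solving yields:
  a_S1 = 22/31
  a_S2 = 7/18
  a_S3 = 53/279

Starting state is S3, so the absorption probability is a_S3 = 53/279.

Answer: 53/279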